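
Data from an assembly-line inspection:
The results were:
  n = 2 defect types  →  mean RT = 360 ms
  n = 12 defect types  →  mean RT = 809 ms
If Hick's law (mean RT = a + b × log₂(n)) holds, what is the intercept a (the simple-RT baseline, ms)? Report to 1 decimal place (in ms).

186.3 ms

The slope on a log₂ axis is (809 − 360) / (3.5850 − 1) = 173.697 ms/bit.
a = RT₁ − b·log₂ n₁ = 360 − 173.697 × 1 = 186.303 ms.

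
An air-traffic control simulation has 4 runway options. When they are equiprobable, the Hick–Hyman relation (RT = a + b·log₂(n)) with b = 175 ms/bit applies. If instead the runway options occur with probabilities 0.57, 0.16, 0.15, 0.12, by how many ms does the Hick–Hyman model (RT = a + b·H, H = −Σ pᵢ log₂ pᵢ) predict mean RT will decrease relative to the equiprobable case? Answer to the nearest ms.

59 ms

The RT saving is b·ΔH. Equiprobable H₀ = log₂(4) = 2.0000 bits; with the given probabilities H = 1.6629 bits.
b·(H₀ − H) = 175 × (2.0000 − 1.6629) = 59.00 ms.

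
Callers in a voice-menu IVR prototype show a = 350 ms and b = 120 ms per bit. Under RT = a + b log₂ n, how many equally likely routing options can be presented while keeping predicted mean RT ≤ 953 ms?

120·log₂ n ≤ 953 − 350 = 603, giving log₂ n ≤ 5.0250 and n ≤ 32.559. The largest whole number is 32.

32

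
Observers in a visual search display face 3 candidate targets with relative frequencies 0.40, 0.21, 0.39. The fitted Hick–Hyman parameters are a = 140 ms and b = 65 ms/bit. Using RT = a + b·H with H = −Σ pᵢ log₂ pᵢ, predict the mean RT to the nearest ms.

H = 0.40·log₂(1/0.40) + 0.21·log₂(1/0.21) + 0.39·log₂(1/0.39) = 1.5314 bits.
RT = 140 + 65 × 1.5314 = 239.54 ms.

240 ms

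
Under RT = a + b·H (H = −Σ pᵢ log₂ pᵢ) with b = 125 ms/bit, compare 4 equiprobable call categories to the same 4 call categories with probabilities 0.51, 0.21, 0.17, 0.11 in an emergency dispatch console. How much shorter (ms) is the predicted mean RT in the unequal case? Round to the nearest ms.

Equiprobable entropy H₀ = log₂ 4 = 2.0000 bits.
Skewed entropy H = −Σ pᵢ log₂ pᵢ = 1.7531 bits.
ΔRT = b·(H₀ − H) = 125 × 0.2469 = 30.86 ms.

31 ms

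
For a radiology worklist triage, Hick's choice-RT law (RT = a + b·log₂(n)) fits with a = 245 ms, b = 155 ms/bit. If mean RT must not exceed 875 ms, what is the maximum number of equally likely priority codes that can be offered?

Information budget: (875 − 245)/155 = 4.0645 bits, so n ≤ 2^4.0645 = 16.732 → at most 16.

16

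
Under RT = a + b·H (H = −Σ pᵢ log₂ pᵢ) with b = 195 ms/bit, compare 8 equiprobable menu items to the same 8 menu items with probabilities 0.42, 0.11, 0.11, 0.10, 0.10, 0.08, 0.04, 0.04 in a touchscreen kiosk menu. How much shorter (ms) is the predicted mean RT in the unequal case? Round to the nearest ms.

87 ms

Equiprobable entropy H₀ = log₂ 8 = 3.0000 bits.
Skewed entropy H = −Σ pᵢ log₂ pᵢ = 2.5536 bits.
ΔRT = b·(H₀ − H) = 195 × 0.4464 = 87.04 ms.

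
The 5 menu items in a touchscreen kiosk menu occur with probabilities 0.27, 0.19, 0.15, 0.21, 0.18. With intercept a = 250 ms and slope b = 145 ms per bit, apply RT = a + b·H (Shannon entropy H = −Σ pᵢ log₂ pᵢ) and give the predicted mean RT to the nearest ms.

H = 0.27·log₂(1/0.27) + 0.19·log₂(1/0.19) + 0.15·log₂(1/0.15) + 0.21·log₂(1/0.21) + 0.18·log₂(1/0.18) = 2.2939 bits.
RT = 250 + 145 × 2.2939 = 582.62 ms.

583 ms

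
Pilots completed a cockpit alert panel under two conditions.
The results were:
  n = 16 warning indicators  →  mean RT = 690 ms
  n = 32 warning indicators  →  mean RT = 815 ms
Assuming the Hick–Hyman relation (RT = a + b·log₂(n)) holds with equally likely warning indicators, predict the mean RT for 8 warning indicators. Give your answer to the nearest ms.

565 ms

RT is linear in log₂ n, so two points fix the line:
  b = (815 − 690) / (log₂ 32 − log₂ 16) = 125 / (5 − 4) = 125 ms/bit
  a = 690 − 125 × 4 = 190 ms
Then RT(8) = 190 + 125 × log₂ 8 = 190 + 125 × 3 ≈ 565.000 ms.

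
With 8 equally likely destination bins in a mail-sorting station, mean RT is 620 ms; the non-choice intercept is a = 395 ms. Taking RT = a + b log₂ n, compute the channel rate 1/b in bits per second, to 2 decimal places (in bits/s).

Choice component = 620 − 395 = 225 ms over log₂(8) = 3 bits.
b = 225 / 3 = 75.000 ms/bit, so 1/b = 13.333 bits/s.

13.33 bits/s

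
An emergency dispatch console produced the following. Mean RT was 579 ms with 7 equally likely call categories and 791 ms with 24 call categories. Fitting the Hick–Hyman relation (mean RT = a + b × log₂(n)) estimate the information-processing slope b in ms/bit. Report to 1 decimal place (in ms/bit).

Slope: b = (791 − 579) / (log₂ 24 − log₂ 7) = 212/1.7776 = 119.261 ms/bit.

119.3 ms/bit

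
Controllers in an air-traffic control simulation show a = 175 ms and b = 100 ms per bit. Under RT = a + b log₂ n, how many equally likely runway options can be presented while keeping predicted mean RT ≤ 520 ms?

10

Set 175 + 100·log₂ n ≤ 520 → log₂ n ≤ (520 − 175)/100 = 3.4500.
So n ≤ 2^3.4500 = 10.928; the largest integer n is 10.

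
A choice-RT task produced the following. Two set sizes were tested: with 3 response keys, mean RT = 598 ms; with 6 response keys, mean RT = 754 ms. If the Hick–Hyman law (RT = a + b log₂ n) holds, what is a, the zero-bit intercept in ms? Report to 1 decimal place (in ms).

350.7 ms

Slope: b = (754 − 598) / (log₂ 6 − log₂ 3) = 156/1.0000 = 156.000 ms/bit.
a = RT₁ − b·log₂ n₁ = 598 − 156.000 × 1.5850 = 350.746 ms.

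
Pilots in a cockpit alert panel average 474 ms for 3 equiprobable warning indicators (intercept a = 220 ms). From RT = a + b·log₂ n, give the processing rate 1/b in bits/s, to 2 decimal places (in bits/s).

Choice component = 474 − 220 = 254 ms over log₂(3) = 1.5850 bits.
b = 254 / 1.5850 = 160.256 ms/bit, so 1/b = 6.240 bits/s.

6.24 bits/s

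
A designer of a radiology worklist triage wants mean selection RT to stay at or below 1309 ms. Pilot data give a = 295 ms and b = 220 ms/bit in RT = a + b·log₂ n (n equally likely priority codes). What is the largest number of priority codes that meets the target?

24

Set 295 + 220·log₂ n ≤ 1309 → log₂ n ≤ (1309 − 295)/220 = 4.6091.
So n ≤ 2^4.6091 = 24.405; the largest integer n is 24.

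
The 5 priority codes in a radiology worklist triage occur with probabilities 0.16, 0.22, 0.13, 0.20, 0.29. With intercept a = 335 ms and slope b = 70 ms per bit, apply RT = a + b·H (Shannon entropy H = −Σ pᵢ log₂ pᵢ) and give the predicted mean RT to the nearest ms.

494 ms

Entropy contributions −pᵢ log₂ pᵢ: 0.4230, 0.4806, 0.3826, 0.4644, 0.5179; sum H = 2.2685 bits.
RT = a + bH = 335 + 70·2.2685 = 493.80 ms.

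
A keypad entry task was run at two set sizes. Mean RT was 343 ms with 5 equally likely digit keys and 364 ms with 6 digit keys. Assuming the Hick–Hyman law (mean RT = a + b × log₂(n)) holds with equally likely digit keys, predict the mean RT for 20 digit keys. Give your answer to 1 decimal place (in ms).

With log₂ n on the abscissa the relation is linear; from the two conditions:
  b = (364 − 343) / (log₂ 6 − log₂ 5) = 21 / (2.5850 − 2.3219) = 79.837 ms/bit
  a = 343 − 79.837 × 2.3219 = 157.623 ms
Then RT(20) = 157.623 + 79.837 × log₂ 20 = 157.623 + 79.837 × 4.3219 ≈ 502.675 ms.

502.7 ms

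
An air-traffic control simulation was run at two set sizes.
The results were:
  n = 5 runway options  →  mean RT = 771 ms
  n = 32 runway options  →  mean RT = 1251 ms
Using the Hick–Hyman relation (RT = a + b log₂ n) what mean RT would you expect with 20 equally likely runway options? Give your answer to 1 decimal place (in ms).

RT is linear in log₂ n, so two points fix the line:
  b = (1251 − 771) / (log₂ 32 − log₂ 5) = 480 / (5 − 2.3219) = 179.233 ms/bit
  a = 771 − 179.233 × 2.3219 = 354.833 ms
Then RT(20) = 354.833 + 179.233 × log₂ 20 = 354.833 + 179.233 × 4.3219 ≈ 1129.467 ms.

1129.5 ms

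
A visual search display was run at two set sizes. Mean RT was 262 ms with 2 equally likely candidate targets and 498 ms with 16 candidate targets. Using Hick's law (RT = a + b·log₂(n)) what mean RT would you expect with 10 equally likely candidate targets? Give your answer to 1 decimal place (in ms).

444.7 ms

With log₂ n on the abscissa the relation is linear; from the two conditions:
  b = (498 − 262) / (log₂ 16 − log₂ 2) = 236 / (4 − 1) = 78.667 ms/bit
  a = 262 − 78.667 × 1 = 183.333 ms
Then RT(10) = 183.333 + 78.667 × log₂ 10 = 183.333 + 78.667 × 3.3219 ≈ 444.658 ms.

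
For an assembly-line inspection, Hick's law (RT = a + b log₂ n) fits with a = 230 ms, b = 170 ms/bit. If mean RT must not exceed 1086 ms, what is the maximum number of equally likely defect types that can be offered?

Information budget: (1086 − 230)/170 = 5.0353 bits, so n ≤ 2^5.0353 = 32.793 → at most 32.

32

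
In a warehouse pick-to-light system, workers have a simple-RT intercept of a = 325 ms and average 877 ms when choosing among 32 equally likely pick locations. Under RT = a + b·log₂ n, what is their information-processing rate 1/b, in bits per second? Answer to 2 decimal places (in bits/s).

Choice component = 877 − 325 = 552 ms over log₂(32) = 5 bits.
b = 552 / 5 = 110.400 ms/bit, so 1/b = 9.058 bits/s.

9.06 bits/s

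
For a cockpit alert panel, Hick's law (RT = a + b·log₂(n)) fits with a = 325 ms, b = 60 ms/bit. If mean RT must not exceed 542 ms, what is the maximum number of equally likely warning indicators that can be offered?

Information budget: (542 − 325)/60 = 3.6167 bits, so n ≤ 2^3.6167 = 12.267 → at most 12.

12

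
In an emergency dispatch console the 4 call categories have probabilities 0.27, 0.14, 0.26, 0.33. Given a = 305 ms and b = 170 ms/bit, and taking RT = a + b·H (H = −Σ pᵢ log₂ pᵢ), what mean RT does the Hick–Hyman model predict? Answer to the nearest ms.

Entropy contributions −pᵢ log₂ pᵢ: 0.5100, 0.3971, 0.5053, 0.5278; sum H = 1.9402 bits.
RT = a + bH = 305 + 170·1.9402 = 634.84 ms.

635 ms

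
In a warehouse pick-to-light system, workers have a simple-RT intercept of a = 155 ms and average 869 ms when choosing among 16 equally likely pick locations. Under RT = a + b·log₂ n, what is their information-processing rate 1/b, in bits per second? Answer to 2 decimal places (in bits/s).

5.60 bits/s

Choice component = 869 − 155 = 714 ms over log₂(16) = 4 bits.
b = 714 / 4 = 178.500 ms/bit, so 1/b = 5.602 bits/s.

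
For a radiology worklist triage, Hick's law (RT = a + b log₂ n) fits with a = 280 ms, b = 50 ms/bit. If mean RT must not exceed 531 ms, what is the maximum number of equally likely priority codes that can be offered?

32

50·log₂ n ≤ 531 − 280 = 251, giving log₂ n ≤ 5.0200 and n ≤ 32.447. The largest whole number is 32.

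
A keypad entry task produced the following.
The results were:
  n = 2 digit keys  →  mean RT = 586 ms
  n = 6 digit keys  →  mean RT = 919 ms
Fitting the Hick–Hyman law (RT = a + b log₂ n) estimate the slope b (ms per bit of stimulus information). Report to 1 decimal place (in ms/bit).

The slope on a log₂ axis is (919 − 586) / (2.5850 − 1) = 210.100 ms/bit.

210.1 ms/bit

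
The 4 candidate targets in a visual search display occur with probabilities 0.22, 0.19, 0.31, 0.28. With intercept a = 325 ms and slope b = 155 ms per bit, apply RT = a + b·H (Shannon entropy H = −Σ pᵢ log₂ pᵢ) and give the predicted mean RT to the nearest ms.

H = 0.22·log₂(1/0.22) + 0.19·log₂(1/0.19) + 0.31·log₂(1/0.31) + 0.28·log₂(1/0.28) = 1.9738 bits.
RT = 325 + 155 × 1.9738 = 630.94 ms.

631 ms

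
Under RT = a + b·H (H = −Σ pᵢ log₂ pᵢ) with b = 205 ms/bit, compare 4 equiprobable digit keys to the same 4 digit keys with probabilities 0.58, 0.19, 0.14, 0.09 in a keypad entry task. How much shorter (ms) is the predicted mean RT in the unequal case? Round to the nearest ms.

78 ms

The RT saving is b·ΔH. Equiprobable H₀ = log₂(4) = 2.0000 bits; with the given probabilities H = 1.6208 bits.
b·(H₀ − H) = 205 × (2.0000 − 1.6208) = 77.74 ms.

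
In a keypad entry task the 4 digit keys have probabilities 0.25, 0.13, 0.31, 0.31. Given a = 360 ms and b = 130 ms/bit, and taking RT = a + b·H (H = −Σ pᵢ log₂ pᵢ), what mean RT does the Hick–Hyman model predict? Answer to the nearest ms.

611 ms

Entropy contributions −pᵢ log₂ pᵢ: 0.5000, 0.3826, 0.5238, 0.5238; sum H = 1.9302 bits.
RT = a + bH = 360 + 130·1.9302 = 610.93 ms.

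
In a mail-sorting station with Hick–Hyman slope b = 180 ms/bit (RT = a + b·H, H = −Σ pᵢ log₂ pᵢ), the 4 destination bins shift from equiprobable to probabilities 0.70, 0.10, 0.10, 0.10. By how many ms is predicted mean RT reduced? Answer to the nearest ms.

The RT saving is b·ΔH. Equiprobable H₀ = log₂(4) = 2.0000 bits; with the given probabilities H = 1.3568 bits.
b·(H₀ − H) = 180 × (2.0000 − 1.3568) = 115.78 ms.

116 ms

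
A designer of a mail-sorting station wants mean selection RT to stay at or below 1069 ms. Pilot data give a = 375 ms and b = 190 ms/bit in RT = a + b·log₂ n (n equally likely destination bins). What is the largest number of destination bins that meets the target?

12

190·log₂ n ≤ 1069 − 375 = 694, giving log₂ n ≤ 3.6526 and n ≤ 12.576. The largest whole number is 12.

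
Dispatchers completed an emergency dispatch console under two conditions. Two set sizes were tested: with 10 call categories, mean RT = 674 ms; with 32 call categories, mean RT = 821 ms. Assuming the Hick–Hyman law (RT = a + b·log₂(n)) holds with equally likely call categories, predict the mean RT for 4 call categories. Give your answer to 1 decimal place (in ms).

558.2 ms

Solve the two-equation system in a and b:
  b = (821 − 674) / (log₂ 32 − log₂ 10) = 147 / (5 − 3.3219) = 87.601 ms/bit
  a = 674 − 87.601 × 3.3219 = 382.997 ms
Then RT(4) = 382.997 + 87.601 × log₂ 4 = 382.997 + 87.601 × 2 ≈ 558.198 ms.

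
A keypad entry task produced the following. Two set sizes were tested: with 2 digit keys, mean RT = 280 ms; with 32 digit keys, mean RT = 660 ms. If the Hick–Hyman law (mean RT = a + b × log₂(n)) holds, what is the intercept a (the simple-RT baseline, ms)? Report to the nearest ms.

185 ms

The slope on a log₂ axis is (660 − 280) / (5 − 1) = 95 ms/bit.
Intercept: a = 280 − 95·log₂(2) = 185.000 ms.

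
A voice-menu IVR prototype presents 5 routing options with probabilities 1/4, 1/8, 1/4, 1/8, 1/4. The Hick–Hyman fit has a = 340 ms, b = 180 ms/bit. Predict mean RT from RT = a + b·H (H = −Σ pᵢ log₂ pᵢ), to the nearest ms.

Each term −pᵢ log₂ pᵢ: 0.25·2 + 0.125·3 + 0.25·2 + 0.125·3 + 0.25·2; summed, H = 2.250 bits.
Mean RT = a + bH = 340 + 180·2.250 = 745.00 ms.

745 ms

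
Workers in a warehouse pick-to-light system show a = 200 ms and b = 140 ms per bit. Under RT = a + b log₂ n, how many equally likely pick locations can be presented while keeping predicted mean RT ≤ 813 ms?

Set 200 + 140·log₂ n ≤ 813 → log₂ n ≤ (813 − 200)/140 = 4.3786.
So n ≤ 2^4.3786 = 20.801; the largest integer n is 20.

20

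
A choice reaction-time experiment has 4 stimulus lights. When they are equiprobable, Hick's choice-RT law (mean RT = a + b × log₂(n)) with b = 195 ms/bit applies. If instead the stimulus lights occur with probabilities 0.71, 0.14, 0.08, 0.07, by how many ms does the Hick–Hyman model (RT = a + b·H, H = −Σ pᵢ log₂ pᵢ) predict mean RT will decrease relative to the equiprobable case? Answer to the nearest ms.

The RT saving is b·ΔH. Equiprobable H₀ = log₂(4) = 2.0000 bits; with the given probabilities H = 1.3080 bits.
b·(H₀ − H) = 195 × (2.0000 − 1.3080) = 134.94 ms.

135 ms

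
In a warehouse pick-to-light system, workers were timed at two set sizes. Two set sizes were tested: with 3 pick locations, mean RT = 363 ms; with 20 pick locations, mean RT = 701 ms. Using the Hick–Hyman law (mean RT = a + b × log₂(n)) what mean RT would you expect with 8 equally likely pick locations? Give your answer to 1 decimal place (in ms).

Solve the two-equation system in a and b:
  b = (701 − 363) / (log₂ 20 − log₂ 3) = 338 / (4.3219 − 1.5850) = 123.494 ms/bit
  a = 363 − 123.494 × 1.5850 = 167.266 ms
Then RT(8) = 167.266 + 123.494 × log₂ 8 = 167.266 + 123.494 × 3 ≈ 537.749 ms.

537.7 ms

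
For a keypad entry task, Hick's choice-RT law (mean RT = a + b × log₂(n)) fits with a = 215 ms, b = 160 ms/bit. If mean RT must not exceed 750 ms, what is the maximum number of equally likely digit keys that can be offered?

Information budget: (750 − 215)/160 = 3.3438 bits, so n ≤ 2^3.3438 = 10.152 → at most 10.

10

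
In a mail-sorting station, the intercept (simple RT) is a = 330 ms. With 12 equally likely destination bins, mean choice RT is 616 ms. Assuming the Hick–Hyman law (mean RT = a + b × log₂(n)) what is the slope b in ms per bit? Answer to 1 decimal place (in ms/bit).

79.8 ms/bit

log₂(12) = 3.5850 bits.
b = (RT − a)/log₂ n = (616 − 330) / 3.5850 = 79.778 ms/bit.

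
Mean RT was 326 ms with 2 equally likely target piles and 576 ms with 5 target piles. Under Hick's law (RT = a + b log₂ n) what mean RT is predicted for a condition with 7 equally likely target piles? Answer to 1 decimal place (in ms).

RT is linear in log₂ n, so two points fix the line:
  b = (576 − 326) / (log₂ 5 − log₂ 2) = 250 / (2.3219 − 1) = 189.118 ms/bit
  a = 326 − 189.118 × 1 = 136.882 ms
Then RT(7) = 136.882 + 189.118 × log₂ 7 = 136.882 + 189.118 × 2.8074 ≈ 667.803 ms.

667.8 ms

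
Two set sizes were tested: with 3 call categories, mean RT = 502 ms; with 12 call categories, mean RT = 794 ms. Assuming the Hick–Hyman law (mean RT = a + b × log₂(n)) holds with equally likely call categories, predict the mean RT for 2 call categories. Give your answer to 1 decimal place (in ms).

416.6 ms

RT is linear in log₂ n, so two points fix the line:
  b = (794 − 502) / (log₂ 12 − log₂ 3) = 292 / (3.5850 − 1.5850) = 146.000 ms/bit
  a = 502 − 146.000 × 1.5850 = 270.595 ms
Then RT(2) = 270.595 + 146.000 × log₂ 2 = 270.595 + 146.000 × 1 ≈ 416.595 ms.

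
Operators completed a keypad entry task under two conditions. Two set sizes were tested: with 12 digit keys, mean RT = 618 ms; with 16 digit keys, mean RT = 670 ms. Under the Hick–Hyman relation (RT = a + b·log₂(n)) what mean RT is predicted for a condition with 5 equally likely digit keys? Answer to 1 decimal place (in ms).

459.8 ms

Solve the two-equation system in a and b:
  b = (670 − 618) / (log₂ 16 − log₂ 12) = 52 / (4 − 3.5850) = 125.290 ms/bit
  a = 618 − 125.290 × 3.5850 = 168.840 ms
Then RT(5) = 168.840 + 125.290 × log₂ 5 = 168.840 + 125.290 × 2.3219 ≈ 459.755 ms.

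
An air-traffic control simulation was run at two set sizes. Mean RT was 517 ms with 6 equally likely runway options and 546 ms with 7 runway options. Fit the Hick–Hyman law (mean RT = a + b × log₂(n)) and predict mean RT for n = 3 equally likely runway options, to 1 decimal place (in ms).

386.6 ms

Solve the two-equation system in a and b:
  b = (546 − 517) / (log₂ 7 − log₂ 6) = 29 / (2.8074 − 2.5850) = 130.400 ms/bit
  a = 517 − 130.400 × 2.5850 = 179.921 ms
Then RT(3) = 179.921 + 130.400 × log₂ 3 = 179.921 + 130.400 × 1.5850 ≈ 386.600 ms.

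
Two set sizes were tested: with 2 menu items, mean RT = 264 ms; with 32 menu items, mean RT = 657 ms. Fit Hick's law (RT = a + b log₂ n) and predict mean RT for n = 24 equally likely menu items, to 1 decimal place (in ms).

616.2 ms

Fit slope and intercept:
  b = (657 − 264) / (log₂ 32 − log₂ 2) = 393 / (5 − 1) = 98.250 ms/bit
  a = 264 − 98.250 × 1 = 165.750 ms
Then RT(24) = 165.750 + 98.250 × log₂ 24 = 165.750 + 98.250 × 4.5850 ≈ 616.223 ms.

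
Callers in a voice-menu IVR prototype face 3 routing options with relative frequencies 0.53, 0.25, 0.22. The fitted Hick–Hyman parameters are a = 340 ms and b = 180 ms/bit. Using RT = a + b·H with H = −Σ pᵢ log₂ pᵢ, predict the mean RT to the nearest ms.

604 ms

Entropy contributions −pᵢ log₂ pᵢ: 0.4854, 0.5000, 0.4806; sum H = 1.4660 bits.
RT = a + bH = 340 + 180·1.4660 = 603.88 ms.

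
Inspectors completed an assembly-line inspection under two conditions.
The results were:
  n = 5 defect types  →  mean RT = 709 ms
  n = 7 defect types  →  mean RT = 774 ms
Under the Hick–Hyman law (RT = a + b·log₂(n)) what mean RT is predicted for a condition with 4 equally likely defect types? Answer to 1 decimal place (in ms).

Solve the two-equation system in a and b:
  b = (774 − 709) / (log₂ 7 − log₂ 5) = 65 / (2.8074 − 2.3219) = 133.903 ms/bit
  a = 709 − 133.903 × 2.3219 = 398.087 ms
Then RT(4) = 398.087 + 133.903 × log₂ 4 = 398.087 + 133.903 × 2 ≈ 665.893 ms.

665.9 ms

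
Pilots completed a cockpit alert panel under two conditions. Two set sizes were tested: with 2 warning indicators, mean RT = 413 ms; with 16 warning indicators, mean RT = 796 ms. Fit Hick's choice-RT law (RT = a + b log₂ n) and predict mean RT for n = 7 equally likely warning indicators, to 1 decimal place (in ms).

643.7 ms

Fit slope and intercept:
  b = (796 − 413) / (log₂ 16 − log₂ 2) = 383 / (4 − 1) = 127.667 ms/bit
  a = 413 − 127.667 × 1 = 285.333 ms
Then RT(7) = 285.333 + 127.667 × log₂ 7 = 285.333 + 127.667 × 2.8074 ≈ 643.739 ms.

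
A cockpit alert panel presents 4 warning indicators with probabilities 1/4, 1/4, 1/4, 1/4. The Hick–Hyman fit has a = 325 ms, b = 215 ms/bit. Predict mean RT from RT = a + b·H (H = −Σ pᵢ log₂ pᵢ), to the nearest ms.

755 ms

Each term −pᵢ log₂ pᵢ: 0.25·2 + 0.25·2 + 0.25·2 + 0.25·2; summed, H = 2.000 bits.
Mean RT = a + bH = 325 + 215·2.000 = 755.00 ms.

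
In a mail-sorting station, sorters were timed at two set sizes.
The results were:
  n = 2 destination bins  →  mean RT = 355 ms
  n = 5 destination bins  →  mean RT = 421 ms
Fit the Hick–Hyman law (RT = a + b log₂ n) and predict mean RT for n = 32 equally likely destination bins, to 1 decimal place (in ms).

With log₂ n on the abscissa the relation is linear; from the two conditions:
  b = (421 − 355) / (log₂ 5 − log₂ 2) = 66 / (2.3219 − 1) = 49.927 ms/bit
  a = 355 − 49.927 × 1 = 305.073 ms
Then RT(32) = 305.073 + 49.927 × log₂ 32 = 305.073 + 49.927 × 5 ≈ 554.708 ms.

554.7 ms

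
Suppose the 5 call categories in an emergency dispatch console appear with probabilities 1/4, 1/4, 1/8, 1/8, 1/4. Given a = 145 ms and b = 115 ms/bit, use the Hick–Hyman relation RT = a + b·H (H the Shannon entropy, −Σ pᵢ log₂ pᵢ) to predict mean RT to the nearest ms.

Each term −pᵢ log₂ pᵢ: 0.25·2 + 0.25·2 + 0.125·3 + 0.125·3 + 0.25·2; summed, H = 2.250 bits.
Mean RT = a + bH = 145 + 115·2.250 = 403.75 ms.

404 ms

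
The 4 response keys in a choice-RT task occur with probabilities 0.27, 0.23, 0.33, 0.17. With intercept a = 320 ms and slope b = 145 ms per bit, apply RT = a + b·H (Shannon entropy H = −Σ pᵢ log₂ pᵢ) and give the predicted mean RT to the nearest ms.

604 ms

Entropy contributions −pᵢ log₂ pᵢ: 0.5100, 0.4877, 0.5278, 0.4346; sum H = 1.9601 bits.
RT = a + bH = 320 + 145·1.9601 = 604.21 ms.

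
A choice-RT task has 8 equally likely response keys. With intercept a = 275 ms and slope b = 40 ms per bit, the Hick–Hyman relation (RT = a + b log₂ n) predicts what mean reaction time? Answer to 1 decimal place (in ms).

395.0 ms

log₂(8) = 3 bits, so RT = 275 + 40 × 3 ≈ 395.000 ms.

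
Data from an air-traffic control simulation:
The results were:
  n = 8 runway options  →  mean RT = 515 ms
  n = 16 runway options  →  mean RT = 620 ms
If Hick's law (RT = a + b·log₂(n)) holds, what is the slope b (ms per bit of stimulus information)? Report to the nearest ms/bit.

The slope on a log₂ axis is (620 − 515) / (4 − 3) = 105 ms/bit.

105 ms/bit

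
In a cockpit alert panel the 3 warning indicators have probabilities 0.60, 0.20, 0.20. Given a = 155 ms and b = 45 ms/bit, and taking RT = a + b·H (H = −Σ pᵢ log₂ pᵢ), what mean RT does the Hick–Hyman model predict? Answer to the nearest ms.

217 ms

H = 0.60·log₂(1/0.60) + 0.20·log₂(1/0.20) + 0.20·log₂(1/0.20) = 1.3710 bits.
RT = 155 + 45 × 1.3710 = 216.69 ms.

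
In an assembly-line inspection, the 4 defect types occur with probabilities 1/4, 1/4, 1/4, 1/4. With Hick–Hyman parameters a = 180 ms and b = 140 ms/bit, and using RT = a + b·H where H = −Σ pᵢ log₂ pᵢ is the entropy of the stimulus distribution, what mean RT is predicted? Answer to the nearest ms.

460 ms

Each term −pᵢ log₂ pᵢ: 0.25·2 + 0.25·2 + 0.25·2 + 0.25·2; summed, H = 2.000 bits.
Mean RT = a + bH = 180 + 140·2.000 = 460.00 ms.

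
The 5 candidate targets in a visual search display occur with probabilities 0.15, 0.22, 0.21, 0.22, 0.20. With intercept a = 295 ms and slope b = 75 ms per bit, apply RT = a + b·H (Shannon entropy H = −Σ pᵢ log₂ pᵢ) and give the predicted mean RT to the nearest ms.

H = 0.15·log₂(1/0.15) + 0.22·log₂(1/0.22) + 0.21·log₂(1/0.21) + 0.22·log₂(1/0.22) + 0.20·log₂(1/0.20) = 2.3089 bits.
RT = 295 + 75 × 2.3089 = 468.17 ms.

468 ms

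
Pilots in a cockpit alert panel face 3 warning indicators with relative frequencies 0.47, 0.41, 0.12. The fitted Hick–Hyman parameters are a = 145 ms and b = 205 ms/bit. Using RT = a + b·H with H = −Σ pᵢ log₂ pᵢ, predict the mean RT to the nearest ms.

433 ms

H = 0.47·log₂(1/0.47) + 0.41·log₂(1/0.41) + 0.12·log₂(1/0.12) = 1.4064 bits.
RT = 145 + 205 × 1.4064 = 433.31 ms.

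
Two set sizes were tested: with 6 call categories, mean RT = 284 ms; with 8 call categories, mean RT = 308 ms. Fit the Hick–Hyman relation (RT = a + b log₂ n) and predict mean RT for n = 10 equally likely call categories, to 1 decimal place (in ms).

Fit slope and intercept:
  b = (308 − 284) / (log₂ 8 − log₂ 6) = 24 / (3 − 2.5850) = 57.826 ms/bit
  a = 284 − 57.826 × 2.5850 = 134.522 ms
Then RT(10) = 134.522 + 57.826 × log₂ 10 = 134.522 + 57.826 × 3.3219 ≈ 326.616 ms.

326.6 ms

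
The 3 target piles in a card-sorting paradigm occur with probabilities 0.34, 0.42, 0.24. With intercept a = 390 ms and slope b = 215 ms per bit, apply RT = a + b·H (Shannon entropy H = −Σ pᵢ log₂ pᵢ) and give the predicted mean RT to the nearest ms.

H = 0.34·log₂(1/0.34) + 0.42·log₂(1/0.42) + 0.24·log₂(1/0.24) = 1.5490 bits.
RT = 390 + 215 × 1.5490 = 723.03 ms.

723 ms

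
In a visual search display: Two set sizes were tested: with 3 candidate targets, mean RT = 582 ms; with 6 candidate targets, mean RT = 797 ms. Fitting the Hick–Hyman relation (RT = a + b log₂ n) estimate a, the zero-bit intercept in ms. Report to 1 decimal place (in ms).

241.2 ms

The slope on a log₂ axis is (797 − 582) / (2.5850 − 1.5850) = 215.000 ms/bit.
Intercept: a = 582 − 215.000·log₂(3) = 241.233 ms.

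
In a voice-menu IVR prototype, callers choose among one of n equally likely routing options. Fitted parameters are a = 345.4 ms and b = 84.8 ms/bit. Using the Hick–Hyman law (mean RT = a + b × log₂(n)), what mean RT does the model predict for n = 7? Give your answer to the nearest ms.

log₂(7) = 2.8074 bits, so RT = 345.4 + 84.8 × 2.8074 ≈ 583.464 ms.

583 ms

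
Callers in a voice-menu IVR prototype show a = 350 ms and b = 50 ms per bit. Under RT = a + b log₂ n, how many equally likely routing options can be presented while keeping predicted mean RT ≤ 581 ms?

24

Set 350 + 50·log₂ n ≤ 581 → log₂ n ≤ (581 − 350)/50 = 4.6200.
So n ≤ 2^4.6200 = 24.590; the largest integer n is 24.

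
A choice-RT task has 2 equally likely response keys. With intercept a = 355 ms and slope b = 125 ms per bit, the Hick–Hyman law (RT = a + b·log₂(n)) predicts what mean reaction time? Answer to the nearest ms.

log₂(2) = 1 bits, so RT = 355 + 125 × 1 ≈ 480.000 ms.

480 ms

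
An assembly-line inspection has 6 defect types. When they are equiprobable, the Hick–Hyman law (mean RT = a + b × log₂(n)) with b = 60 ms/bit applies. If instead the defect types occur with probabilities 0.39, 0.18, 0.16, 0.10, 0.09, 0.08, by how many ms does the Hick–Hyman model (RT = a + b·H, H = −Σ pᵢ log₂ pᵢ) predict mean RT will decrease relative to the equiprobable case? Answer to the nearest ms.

Equiprobable entropy H₀ = log₂ 6 = 2.5850 bits.
Skewed entropy H = −Σ pᵢ log₂ pᵢ = 2.3345 bits.
ΔRT = b·(H₀ − H) = 60 × 0.2505 = 15.03 ms.

15 ms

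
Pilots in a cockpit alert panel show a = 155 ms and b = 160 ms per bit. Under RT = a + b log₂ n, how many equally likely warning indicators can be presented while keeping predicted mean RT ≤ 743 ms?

12

Set 155 + 160·log₂ n ≤ 743 → log₂ n ≤ (743 − 155)/160 = 3.6750.
So n ≤ 2^3.6750 = 12.773; the largest integer n is 12.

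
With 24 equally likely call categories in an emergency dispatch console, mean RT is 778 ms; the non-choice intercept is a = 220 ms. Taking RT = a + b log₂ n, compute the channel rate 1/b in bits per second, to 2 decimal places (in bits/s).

8.22 bits/s

b = (778 − 220)/log₂ 24 = 558/4.5850 = 121.702 ms per bit = 0.12170 s/bit; the reciprocal is 8.217 bits/s.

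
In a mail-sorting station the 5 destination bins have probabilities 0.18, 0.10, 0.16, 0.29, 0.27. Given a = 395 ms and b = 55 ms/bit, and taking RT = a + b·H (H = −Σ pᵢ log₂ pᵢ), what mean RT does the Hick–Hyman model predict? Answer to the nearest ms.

Entropy contributions −pᵢ log₂ pᵢ: 0.4453, 0.3322, 0.4230, 0.5179, 0.5100; sum H = 2.2284 bits.
RT = a + bH = 395 + 55·2.2284 = 517.56 ms.

518 ms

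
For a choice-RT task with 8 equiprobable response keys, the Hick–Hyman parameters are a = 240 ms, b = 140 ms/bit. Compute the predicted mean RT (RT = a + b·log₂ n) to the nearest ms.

log₂(8) = 3 bits, so RT = 240 + 140 × 3 ≈ 660.000 ms.

660 ms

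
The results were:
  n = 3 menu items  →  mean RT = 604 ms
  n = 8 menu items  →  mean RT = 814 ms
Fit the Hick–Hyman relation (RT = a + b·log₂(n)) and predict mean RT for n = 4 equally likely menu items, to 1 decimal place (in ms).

665.6 ms

With log₂ n on the abscissa the relation is linear; from the two conditions:
  b = (814 − 604) / (log₂ 8 − log₂ 3) = 210 / (3 − 1.5850) = 148.406 ms/bit
  a = 604 − 148.406 × 1.5850 = 368.782 ms
Then RT(4) = 368.782 + 148.406 × log₂ 4 = 368.782 + 148.406 × 2 ≈ 665.594 ms.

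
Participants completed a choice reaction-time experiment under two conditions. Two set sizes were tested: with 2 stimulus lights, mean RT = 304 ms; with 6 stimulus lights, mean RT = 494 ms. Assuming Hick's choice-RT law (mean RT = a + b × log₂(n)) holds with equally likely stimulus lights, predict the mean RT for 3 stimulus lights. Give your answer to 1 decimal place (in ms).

RT is linear in log₂ n, so two points fix the line:
  b = (494 − 304) / (log₂ 6 − log₂ 2) = 190 / (2.5850 − 1) = 119.877 ms/bit
  a = 304 − 119.877 × 1 = 184.123 ms
Then RT(3) = 184.123 + 119.877 × log₂ 3 = 184.123 + 119.877 × 1.5850 ≈ 374.123 ms.

374.1 ms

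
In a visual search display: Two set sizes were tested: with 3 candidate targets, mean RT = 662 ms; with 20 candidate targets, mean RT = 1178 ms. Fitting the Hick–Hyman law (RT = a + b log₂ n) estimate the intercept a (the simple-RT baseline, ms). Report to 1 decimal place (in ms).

363.2 ms

b = (RT₂ − RT₁)/(log₂ n₂ − log₂ n₁) = (1178 − 662)/(4.3219 − 1.5850) = 188.530 ms/bit.
Intercept: a = 662 − 188.530·log₂(3) = 363.187 ms.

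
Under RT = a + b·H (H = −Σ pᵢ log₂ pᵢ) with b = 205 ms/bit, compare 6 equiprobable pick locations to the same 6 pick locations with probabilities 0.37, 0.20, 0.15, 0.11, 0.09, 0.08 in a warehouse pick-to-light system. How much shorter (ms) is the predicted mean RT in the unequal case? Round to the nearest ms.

The RT saving is b·ΔH. Equiprobable H₀ = log₂(6) = 2.5850 bits; with the given probabilities H = 2.3601 bits.
b·(H₀ − H) = 205 × (2.5850 − 2.3601) = 46.10 ms.

46 ms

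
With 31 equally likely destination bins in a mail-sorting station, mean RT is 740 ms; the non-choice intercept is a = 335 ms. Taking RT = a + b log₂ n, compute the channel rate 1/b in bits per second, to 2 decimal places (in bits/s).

12.23 bits/s

Choice component = 740 − 335 = 405 ms over log₂(31) = 4.9542 bits.
b = 405 / 4.9542 = 81.749 ms/bit, so 1/b = 12.233 bits/s.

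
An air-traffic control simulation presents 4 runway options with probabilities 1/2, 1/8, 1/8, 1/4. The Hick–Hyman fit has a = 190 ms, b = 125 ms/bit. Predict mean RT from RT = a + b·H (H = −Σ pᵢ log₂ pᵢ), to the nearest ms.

409 ms

Each term −pᵢ log₂ pᵢ: 0.5·1 + 0.125·3 + 0.125·3 + 0.25·2; summed, H = 1.750 bits.
Mean RT = a + bH = 190 + 125·1.750 = 408.75 ms.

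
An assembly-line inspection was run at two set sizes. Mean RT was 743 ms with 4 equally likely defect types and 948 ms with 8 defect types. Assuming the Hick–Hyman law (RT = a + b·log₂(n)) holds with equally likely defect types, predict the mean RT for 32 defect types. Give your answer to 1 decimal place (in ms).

With log₂ n on the abscissa the relation is linear; from the two conditions:
  b = (948 − 743) / (log₂ 8 − log₂ 4) = 205 / (3 − 2) = 205.000 ms/bit
  a = 743 − 205.000 × 2 = 333.000 ms
Then RT(32) = 333.000 + 205.000 × log₂ 32 = 333.000 + 205.000 × 5 ≈ 1358.000 ms.

1358.0 ms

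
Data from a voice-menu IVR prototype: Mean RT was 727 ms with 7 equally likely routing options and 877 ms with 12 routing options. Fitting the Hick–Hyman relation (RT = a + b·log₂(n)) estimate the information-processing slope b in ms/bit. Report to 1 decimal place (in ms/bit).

The slope on a log₂ axis is (877 − 727) / (3.5850 − 2.8074) = 192.899 ms/bit.

192.9 ms/bit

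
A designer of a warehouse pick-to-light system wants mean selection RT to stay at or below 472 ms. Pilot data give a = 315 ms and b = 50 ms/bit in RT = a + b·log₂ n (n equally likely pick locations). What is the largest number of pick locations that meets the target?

8

50·log₂ n ≤ 472 − 315 = 157, giving log₂ n ≤ 3.1400 and n ≤ 8.815. The largest whole number is 8.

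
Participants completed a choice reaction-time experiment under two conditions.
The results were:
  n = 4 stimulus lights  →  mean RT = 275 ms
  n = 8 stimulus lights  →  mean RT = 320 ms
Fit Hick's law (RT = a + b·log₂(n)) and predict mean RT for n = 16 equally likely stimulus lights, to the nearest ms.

365 ms

Fit slope and intercept:
  b = (320 − 275) / (log₂ 8 − log₂ 4) = 45 / (3 − 2) = 45 ms/bit
  a = 275 − 45 × 2 = 185 ms
Then RT(16) = 185 + 45 × log₂ 16 = 185 + 45 × 4 ≈ 365.000 ms.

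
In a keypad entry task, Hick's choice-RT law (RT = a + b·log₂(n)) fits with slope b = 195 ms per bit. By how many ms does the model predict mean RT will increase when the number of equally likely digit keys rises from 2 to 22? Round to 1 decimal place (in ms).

674.6 ms

ΔRT = (a + b log₂ n₂) − (a + b log₂ n₁) = b·(log₂ n₂ − log₂ n₁).
log₂(22) − log₂(2) = 4.4594 − 1 = 3.4594.
ΔRT = 195 × 3.4594 = 674.589 ms.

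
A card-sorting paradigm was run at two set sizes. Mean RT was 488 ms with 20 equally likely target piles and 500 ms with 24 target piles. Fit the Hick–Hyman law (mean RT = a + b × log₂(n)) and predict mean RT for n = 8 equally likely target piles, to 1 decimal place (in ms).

427.7 ms

Solve the two-equation system in a and b:
  b = (500 − 488) / (log₂ 24 − log₂ 20) = 12 / (4.5850 − 4.3219) = 45.621 ms/bit
  a = 488 − 45.621 × 4.3219 = 290.828 ms
Then RT(8) = 290.828 + 45.621 × log₂ 8 = 290.828 + 45.621 × 3 ≈ 427.692 ms.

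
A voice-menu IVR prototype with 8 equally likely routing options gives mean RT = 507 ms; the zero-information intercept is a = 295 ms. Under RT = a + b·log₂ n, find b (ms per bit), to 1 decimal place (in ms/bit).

70.7 ms/bit

log₂(8) = 3 bits.
b = (RT − a)/log₂ n = (507 − 295) / 3 = 70.667 ms/bit.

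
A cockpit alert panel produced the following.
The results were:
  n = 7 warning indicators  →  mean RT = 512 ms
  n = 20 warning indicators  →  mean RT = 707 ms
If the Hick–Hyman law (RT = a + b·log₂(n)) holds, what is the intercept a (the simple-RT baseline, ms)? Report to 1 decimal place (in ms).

150.6 ms

Slope: b = (707 − 512) / (log₂ 20 − log₂ 7) = 195/1.5146 = 128.749 ms/bit.
Intercept: a = 512 − 128.749·log₂(7) = 150.555 ms.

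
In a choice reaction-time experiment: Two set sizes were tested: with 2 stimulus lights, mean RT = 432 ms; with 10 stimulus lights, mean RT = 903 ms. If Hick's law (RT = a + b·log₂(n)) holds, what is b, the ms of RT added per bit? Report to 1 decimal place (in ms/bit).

Slope: b = (903 − 432) / (log₂ 10 − log₂ 2) = 471/2.3219 = 202.849 ms/bit.

202.8 ms/bit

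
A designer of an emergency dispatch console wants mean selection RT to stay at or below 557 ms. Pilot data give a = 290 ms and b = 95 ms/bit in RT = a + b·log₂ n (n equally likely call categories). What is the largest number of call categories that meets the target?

Set 290 + 95·log₂ n ≤ 557 → log₂ n ≤ (557 − 290)/95 = 2.8105.
So n ≤ 2^2.8105 = 7.015; the largest integer n is 7.

7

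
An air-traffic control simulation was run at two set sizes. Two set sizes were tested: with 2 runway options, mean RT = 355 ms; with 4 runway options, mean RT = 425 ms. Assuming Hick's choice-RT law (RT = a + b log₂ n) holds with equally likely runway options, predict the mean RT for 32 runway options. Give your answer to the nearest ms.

635 ms

Fit slope and intercept:
  b = (425 − 355) / (log₂ 4 − log₂ 2) = 70 / (2 − 1) = 70 ms/bit
  a = 355 − 70 × 1 = 285 ms
Then RT(32) = 285 + 70 × log₂ 32 = 285 + 70 × 5 ≈ 635.000 ms.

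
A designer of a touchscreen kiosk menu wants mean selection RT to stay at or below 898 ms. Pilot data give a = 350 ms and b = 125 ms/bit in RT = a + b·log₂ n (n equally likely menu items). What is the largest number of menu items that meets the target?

20

Set 350 + 125·log₂ n ≤ 898 → log₂ n ≤ (898 − 350)/125 = 4.3840.
So n ≤ 2^4.3840 = 20.879; the largest integer n is 20.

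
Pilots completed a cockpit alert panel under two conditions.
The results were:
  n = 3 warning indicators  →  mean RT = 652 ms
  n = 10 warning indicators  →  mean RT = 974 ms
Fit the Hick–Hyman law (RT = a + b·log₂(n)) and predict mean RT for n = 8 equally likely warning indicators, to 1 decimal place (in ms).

914.3 ms

With log₂ n on the abscissa the relation is linear; from the two conditions:
  b = (974 − 652) / (log₂ 10 − log₂ 3) = 322 / (3.3219 − 1.5850) = 185.381 ms/bit
  a = 652 − 185.381 × 1.5850 = 358.178 ms
Then RT(8) = 358.178 + 185.381 × log₂ 8 = 358.178 + 185.381 × 3 ≈ 914.321 ms.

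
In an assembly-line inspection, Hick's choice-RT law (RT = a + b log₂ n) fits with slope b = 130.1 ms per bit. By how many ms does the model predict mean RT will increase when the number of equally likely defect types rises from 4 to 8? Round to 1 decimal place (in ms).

ΔRT = (a + b log₂ n₂) − (a + b log₂ n₁) = b·(log₂ n₂ − log₂ n₁).
log₂(8) − log₂(4) = log₂(8/4) = log₂(2) = 1.
ΔRT = 130.1 × 1.0000 = 130.100 ms.

130.1 ms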